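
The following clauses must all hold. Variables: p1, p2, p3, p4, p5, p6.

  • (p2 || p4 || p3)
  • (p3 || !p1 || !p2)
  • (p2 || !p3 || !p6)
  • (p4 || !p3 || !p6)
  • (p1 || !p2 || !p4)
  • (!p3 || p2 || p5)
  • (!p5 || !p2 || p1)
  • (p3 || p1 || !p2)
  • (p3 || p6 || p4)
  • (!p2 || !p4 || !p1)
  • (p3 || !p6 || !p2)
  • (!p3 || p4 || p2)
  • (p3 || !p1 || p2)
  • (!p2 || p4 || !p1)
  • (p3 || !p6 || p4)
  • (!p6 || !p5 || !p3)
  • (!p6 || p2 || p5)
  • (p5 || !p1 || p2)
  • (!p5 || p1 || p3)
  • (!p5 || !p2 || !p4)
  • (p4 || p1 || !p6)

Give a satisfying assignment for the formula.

Set p1 = False and propagate.
Branch on p2: take p2 = False.
Try p3 = False.
  then p4 is forced to True.
  then p5 is forced to False.
  then p6 is forced to False.

p1=F, p2=F, p3=F, p4=T, p5=F, p6=F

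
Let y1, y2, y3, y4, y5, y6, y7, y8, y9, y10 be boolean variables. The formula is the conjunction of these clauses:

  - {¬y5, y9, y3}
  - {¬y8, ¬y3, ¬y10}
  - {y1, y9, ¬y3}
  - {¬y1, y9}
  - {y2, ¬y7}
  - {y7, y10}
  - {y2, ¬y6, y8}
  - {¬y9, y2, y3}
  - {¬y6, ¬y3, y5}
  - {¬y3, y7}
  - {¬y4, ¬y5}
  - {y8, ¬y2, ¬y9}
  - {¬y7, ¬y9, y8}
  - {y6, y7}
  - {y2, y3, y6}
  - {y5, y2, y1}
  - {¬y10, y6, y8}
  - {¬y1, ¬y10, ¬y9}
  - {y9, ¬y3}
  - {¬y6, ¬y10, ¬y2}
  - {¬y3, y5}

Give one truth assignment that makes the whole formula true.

y1=False, y2=True, y3=False, y4=False, y5=True, y6=False, y7=True, y8=True, y9=True, y10=True

y4 occurs only negated in the remaining clauses — set y4 = False.
Try y1 = False.
Try y2 = True.
Try y3 = False.
The remaining clauses are satisfied by y5 = True, y6 = False, y7 = True, y8 = True, y9 = True, y10 = True.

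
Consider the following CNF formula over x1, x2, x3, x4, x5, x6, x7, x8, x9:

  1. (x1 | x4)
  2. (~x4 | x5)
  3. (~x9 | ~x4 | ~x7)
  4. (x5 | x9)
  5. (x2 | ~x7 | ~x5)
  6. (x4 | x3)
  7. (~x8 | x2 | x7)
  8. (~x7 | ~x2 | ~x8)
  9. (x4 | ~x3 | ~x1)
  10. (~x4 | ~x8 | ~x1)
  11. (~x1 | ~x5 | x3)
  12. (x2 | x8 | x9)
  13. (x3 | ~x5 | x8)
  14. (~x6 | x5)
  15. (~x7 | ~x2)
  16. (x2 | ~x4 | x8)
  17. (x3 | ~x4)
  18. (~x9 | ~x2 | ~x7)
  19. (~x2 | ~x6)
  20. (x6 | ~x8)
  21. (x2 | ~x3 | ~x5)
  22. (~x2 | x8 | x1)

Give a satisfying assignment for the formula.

x1=True, x2=True, x3=True, x4=True, x5=True, x6=False, x7=False, x8=False, x9=True

Check each clause:
  1. (x1 | x4) — x1 is true.
  2. (x5 | ~x4) — x5 is true.
  3. (~x7 | ~x9 | ~x4) — ~x7 is true.
  4. (x9 | x5) — x9 is true.
  5. (x2 | ~x7 | ~x5) — ~x7 is true.
  6. (x4 | x3) — x3 is true.
  7. (x7 | ~x8 | x2) — ~x8 is true.
  8. (~x8 | ~x7 | ~x2) — ~x8 is true.
  9. (~x1 | ~x3 | x4) — x4 is true.
  10. (~x8 | ~x4 | ~x1) — ~x8 is true.
  11. (x3 | ~x5 | ~x1) — x3 is true.
  12. (x9 | x2 | x8) — x9 is true.
  13. (x8 | ~x5 | x3) — x3 is true.
  14. (x5 | ~x6) — ~x6 is true.
  15. (~x2 | ~x7) — ~x7 is true.
  16. (~x4 | x2 | x8) — x2 is true.
  17. (~x4 | x3) — x3 is true.
  18. (~x9 | ~x2 | ~x7) — ~x7 is true.
  19. (~x6 | ~x2) — ~x6 is true.
  20. (x6 | ~x8) — ~x8 is true.
  21. (x2 | ~x3 | ~x5) — x2 is true.
  22. (x1 | x8 | ~x2) — x1 is true.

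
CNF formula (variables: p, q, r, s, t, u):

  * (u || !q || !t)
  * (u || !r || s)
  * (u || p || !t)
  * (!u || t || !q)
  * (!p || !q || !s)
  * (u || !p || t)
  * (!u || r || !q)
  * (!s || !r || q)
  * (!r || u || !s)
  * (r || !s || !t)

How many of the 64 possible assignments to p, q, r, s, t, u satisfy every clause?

18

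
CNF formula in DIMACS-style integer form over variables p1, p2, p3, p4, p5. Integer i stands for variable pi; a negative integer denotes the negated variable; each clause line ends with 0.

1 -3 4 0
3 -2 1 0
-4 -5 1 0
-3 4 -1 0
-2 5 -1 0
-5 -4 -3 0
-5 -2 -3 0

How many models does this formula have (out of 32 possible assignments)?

Split on p1, then p3.
  p1=1, p3=1: remaining (p2,p4,p5) ∈ {(0,1,0)} — 1.
  p1=1, p3=0: p4 free; 3 ways for (p2,p5) × 2^1 = 6.
  p1=0, p3=1: remaining (p2,p4,p5) ∈ {(0,1,0); (1,1,0)} — 2.
  p1=0, p3=0: remaining (p2,p4,p5) ∈ {(0,0,0); (0,0,1); (0,1,0)} — 3.
Total: 1 + 6 + 2 + 3 = 12.

12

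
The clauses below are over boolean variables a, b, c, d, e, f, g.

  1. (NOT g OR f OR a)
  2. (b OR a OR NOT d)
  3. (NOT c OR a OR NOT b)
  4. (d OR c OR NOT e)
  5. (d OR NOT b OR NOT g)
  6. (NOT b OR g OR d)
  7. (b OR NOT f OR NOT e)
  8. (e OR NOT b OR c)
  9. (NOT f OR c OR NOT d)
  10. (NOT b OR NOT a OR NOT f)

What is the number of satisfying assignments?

34

Split on b, then d.
  b=1, d=1: 7 of the 32 assignments to (a,c,e,f,g) work.
  b=1, d=0: a clause becomes empty — 0.
  b=0, d=1: g free; 5 ways for (a,c,e,f) × 2^1 = 10.
  b=0, d=0: 17 of the 32 assignments to (a,c,e,f,g) work.
Total: 7 + 0 + 10 + 17 = 34.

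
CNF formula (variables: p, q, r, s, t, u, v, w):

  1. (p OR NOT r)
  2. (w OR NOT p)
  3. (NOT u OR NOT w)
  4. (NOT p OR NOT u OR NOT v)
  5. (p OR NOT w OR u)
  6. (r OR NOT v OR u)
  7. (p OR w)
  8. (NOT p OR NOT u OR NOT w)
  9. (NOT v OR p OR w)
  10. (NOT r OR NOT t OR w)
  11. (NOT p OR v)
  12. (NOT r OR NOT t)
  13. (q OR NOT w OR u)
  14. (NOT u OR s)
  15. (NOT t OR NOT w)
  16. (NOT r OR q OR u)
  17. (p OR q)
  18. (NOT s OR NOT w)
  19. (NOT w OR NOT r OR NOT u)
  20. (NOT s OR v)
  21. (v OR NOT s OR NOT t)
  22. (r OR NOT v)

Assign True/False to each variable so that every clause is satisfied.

p=T, q=T, r=T, s=F, t=F, u=F, v=T, w=T

q occurs only positively in the remaining clauses — set q = True.
Pure literal: t appears only negated; assign t = False.
Try p = True.
  then w is forced to True.
  then u is forced to False.
  then v is forced to True.
  then r is forced to True.
  then s is forced to False.
Check each clause:
  1. (NOT r OR p) — p is true.
  2. (NOT p OR w) — w is true.
  3. (NOT w OR NOT u) — NOT u is true.
  4. (NOT v OR NOT u OR NOT p) — NOT u is true.
  5. (u OR p OR NOT w) — p is true.
  6. (r OR NOT v OR u) — r is true.
  7. (w OR p) — w is true.
  8. (NOT u OR NOT w OR NOT p) — NOT u is true.
  9. (w OR NOT v OR p) — w is true.
  10. (NOT r OR w OR NOT t) — w is true.
  11. (NOT p OR v) — v is true.
  12. (NOT r OR NOT t) — NOT t is true.
  13. (NOT w OR u OR q) — q is true.
  14. (NOT u OR s) — NOT u is true.
  15. (NOT w OR NOT t) — NOT t is true.
  16. (NOT r OR u OR q) — q is true.
  17. (p OR q) — p is true.
  18. (NOT w OR NOT s) — NOT s is true.
  19. (NOT w OR NOT r OR NOT u) — NOT u is true.
  20. (NOT s OR v) — NOT s is true.
  21. (NOT t OR v OR NOT s) — NOT t is true.
  22. (r OR NOT v) — r is true.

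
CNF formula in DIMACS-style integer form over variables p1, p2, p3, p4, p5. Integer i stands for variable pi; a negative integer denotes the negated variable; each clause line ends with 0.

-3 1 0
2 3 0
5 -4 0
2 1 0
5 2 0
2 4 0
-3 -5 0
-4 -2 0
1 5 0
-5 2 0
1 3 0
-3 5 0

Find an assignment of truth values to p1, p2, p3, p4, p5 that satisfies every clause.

p1 occurs only positively in the remaining clauses — set p1 = True.
Set p2 = True and propagate.
  then p4 is forced to False.
For the remaining variables, p3 = False, p5 = False works.

p1 = T, p2 = T, p3 = F, p4 = F, p5 = F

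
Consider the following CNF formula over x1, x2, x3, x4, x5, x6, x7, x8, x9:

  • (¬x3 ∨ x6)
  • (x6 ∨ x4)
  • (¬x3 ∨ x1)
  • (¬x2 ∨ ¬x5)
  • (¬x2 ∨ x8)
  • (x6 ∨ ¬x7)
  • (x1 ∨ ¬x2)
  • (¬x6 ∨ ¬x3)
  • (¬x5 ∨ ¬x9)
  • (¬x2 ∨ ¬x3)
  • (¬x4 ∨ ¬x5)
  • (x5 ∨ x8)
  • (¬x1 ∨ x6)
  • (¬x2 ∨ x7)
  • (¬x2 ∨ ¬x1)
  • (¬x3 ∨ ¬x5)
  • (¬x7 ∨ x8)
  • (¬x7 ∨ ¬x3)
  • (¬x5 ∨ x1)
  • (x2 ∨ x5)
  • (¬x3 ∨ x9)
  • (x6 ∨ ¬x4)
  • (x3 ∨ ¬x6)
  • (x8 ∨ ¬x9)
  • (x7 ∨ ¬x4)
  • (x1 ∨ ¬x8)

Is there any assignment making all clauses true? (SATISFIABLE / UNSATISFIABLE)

UNSATISFIABLE

x3 = True:
  propagation gives x6=True; an empty clause results — contradiction.
x3 = False:
  propagation gives x6=False, x4=True; an empty clause results — contradiction.
Every branch closes, so no satisfying assignment exists.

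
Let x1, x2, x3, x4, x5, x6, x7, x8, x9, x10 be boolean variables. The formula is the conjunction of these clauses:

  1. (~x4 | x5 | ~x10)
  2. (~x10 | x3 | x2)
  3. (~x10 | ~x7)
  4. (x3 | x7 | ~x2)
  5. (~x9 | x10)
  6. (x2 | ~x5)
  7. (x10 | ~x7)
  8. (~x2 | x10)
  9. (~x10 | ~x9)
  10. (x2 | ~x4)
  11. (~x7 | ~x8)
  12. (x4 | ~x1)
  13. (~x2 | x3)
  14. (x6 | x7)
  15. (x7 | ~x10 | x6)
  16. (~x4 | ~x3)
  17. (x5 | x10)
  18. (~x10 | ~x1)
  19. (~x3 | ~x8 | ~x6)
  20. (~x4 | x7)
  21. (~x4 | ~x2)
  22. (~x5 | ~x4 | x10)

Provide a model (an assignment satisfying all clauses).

x1 = F, x2 = T, x3 = T, x4 = F, x5 = F, x6 = T, x7 = F, x8 = F, x9 = F, x10 = T

Check each clause:
  1. (~x10 | x5 | ~x4) — ~x4 is true.
  2. (~x10 | x3 | x2) — x2 is true.
  3. (~x10 | ~x7) — ~x7 is true.
  4. (x7 | ~x2 | x3) — x3 is true.
  5. (~x9 | x10) — x10 is true.
  6. (~x5 | x2) — x2 is true.
  7. (~x7 | x10) — ~x7 is true.
  8. (~x2 | x10) — x10 is true.
  9. (~x10 | ~x9) — ~x9 is true.
  10. (~x4 | x2) — x2 is true.
  11. (~x8 | ~x7) — ~x8 is true.
  12. (x4 | ~x1) — ~x1 is true.
  13. (x3 | ~x2) — x3 is true.
  14. (x7 | x6) — x6 is true.
  15. (x7 | ~x10 | x6) — x6 is true.
  16. (~x3 | ~x4) — ~x4 is true.
  17. (x10 | x5) — x10 is true.
  18. (~x10 | ~x1) — ~x1 is true.
  19. (~x6 | ~x8 | ~x3) — ~x8 is true.
  20. (~x4 | x7) — ~x4 is true.
  21. (~x4 | ~x2) — ~x4 is true.
  22. (~x4 | ~x5 | x10) — x10 is true.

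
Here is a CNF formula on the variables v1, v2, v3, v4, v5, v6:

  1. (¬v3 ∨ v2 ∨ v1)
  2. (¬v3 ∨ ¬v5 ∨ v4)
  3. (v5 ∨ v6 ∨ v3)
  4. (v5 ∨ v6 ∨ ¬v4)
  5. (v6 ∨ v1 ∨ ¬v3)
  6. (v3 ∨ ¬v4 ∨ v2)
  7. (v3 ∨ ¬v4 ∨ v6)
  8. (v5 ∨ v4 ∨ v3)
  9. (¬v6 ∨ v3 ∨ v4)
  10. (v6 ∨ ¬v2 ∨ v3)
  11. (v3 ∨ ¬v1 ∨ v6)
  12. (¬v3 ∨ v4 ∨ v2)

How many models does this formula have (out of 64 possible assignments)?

16

Case analysis on v3 and v4:
  v3=1, v4=1: 8 of the 16 assignments to (v1,v2,v5,v6) work.
  v3=1, v4=0: remaining (v1,v2,v5,v6) ∈ {(0,1,0,1); (1,1,0,0); (1,1,0,1)} — 3.
  v3=0, v4=1: remaining (v1,v2,v5,v6) ∈ {(0,1,0,1); (0,1,1,1); (1,1,0,1); (1,1,1,1)} — 4.
  v3=0, v4=0: remaining (v1,v2,v5,v6) ∈ {(0,0,1,0)} — 1.
Total: 8 + 3 + 4 + 1 = 16.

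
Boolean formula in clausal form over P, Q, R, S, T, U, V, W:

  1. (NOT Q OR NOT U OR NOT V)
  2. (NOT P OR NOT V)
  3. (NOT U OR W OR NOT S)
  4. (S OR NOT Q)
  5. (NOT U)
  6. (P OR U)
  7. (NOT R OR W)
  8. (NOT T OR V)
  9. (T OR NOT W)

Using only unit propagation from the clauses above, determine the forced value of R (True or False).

Unit clause (NOT U) sets U = False.
From (U OR P) and U = False: P = True.
From (NOT V OR NOT P) and P = True: V = False.
In (V OR NOT T), V is now false; NOT T must hold, so T = False.
In (NOT W OR T), T is now false; NOT W must hold, so W = False.
(W OR NOT R) with W = False leaves only NOT R, so R = False.

False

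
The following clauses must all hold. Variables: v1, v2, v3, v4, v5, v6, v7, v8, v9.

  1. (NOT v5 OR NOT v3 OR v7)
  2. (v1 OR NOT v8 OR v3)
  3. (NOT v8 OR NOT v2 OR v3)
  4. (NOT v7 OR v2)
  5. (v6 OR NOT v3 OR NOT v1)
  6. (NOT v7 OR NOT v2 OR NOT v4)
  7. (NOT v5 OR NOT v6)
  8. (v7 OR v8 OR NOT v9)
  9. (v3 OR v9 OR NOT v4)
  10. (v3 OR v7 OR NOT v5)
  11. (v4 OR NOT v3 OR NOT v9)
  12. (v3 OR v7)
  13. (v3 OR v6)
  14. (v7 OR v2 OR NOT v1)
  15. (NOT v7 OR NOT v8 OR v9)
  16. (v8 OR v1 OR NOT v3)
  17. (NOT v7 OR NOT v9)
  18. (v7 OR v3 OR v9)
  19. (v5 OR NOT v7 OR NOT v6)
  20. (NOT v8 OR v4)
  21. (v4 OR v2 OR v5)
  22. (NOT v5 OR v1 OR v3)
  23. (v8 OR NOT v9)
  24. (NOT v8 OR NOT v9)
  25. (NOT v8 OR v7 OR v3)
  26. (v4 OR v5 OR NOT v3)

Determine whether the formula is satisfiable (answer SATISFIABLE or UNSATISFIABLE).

SATISFIABLE

Branch on v1: take v1 = False.
Set v2 = False and propagate.
  then v7 is forced to False.
  then v3 is forced to True.
  then v5 is forced to False.
  then v8 is forced to True.
  then v4 is forced to True.
  then v9 is forced to False.
v6 is now unconstrained; take v6 = False.
So v1=False  v2=False  v3=True  v4=True  v5=False  v6=False  v7=False  v8=True  v9=False is a satisfying assignment.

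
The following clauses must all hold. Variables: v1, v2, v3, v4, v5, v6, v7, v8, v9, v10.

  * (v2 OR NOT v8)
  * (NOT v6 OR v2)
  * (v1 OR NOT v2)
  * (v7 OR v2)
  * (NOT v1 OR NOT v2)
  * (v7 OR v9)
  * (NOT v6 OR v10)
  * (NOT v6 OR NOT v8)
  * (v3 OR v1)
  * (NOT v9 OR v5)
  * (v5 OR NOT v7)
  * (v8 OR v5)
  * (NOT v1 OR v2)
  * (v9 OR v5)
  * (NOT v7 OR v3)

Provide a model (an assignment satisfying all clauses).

v1=False, v2=False, v3=True, v4=True, v5=True, v6=False, v7=True, v8=False, v9=True, v10=False

v3 occurs only positively in the remaining clauses — set v3 = True.
v5 occurs only positively in the remaining clauses — set v5 = True.
Set v1 = False and propagate.
  then v2 is forced to False.
  then v8 is forced to False.
  then v6 is forced to False.
  then v7 is forced to True.
v4, v9, v10 are now unconstrained; take v4 = True, v9 = True, v10 = False.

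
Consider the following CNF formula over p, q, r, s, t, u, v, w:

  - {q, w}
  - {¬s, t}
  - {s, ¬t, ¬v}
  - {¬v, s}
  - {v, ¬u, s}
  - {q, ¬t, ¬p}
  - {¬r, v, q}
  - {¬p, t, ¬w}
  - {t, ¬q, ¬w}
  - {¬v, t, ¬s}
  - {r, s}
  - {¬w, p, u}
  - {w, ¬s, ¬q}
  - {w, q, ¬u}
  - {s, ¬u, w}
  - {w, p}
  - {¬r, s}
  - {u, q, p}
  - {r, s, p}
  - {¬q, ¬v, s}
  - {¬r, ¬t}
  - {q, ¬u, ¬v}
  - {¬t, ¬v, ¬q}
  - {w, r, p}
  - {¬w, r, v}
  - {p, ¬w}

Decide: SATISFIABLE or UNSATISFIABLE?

UNSATISFIABLE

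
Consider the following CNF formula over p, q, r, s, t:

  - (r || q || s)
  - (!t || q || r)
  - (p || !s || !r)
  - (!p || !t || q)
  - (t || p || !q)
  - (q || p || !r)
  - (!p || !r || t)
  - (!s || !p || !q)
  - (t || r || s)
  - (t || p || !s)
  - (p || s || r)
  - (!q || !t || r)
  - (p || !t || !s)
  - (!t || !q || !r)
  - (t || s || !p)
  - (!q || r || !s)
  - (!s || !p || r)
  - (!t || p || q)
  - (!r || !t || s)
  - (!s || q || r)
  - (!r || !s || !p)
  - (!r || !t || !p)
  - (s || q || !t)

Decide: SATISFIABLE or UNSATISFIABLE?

UNSATISFIABLE

r = True:
  p = True:
    propagation gives t=True; an empty clause results — contradiction.
  p = False:
    propagation gives s=False, q=True, t=True; an empty clause results — contradiction.
r = False:
  s = True:
    propagation gives q=False; an empty clause results — contradiction.
  s = False:
    propagation gives q=True, t=True; an empty clause results — contradiction.
Every branch closes, so no satisfying assignment exists.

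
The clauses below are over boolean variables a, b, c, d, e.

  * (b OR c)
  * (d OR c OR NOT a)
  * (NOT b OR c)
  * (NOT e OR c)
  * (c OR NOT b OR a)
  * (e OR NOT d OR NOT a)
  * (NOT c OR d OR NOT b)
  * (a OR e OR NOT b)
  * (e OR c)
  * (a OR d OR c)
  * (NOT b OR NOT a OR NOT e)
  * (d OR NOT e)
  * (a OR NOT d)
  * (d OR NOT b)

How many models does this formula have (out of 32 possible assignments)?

3

Satisfying assignments:
  a=0 b=0 c=1 d=0 e=0
  a=1 b=0 c=1 d=0 e=0
  a=1 b=0 c=1 d=1 e=1
Count: 3.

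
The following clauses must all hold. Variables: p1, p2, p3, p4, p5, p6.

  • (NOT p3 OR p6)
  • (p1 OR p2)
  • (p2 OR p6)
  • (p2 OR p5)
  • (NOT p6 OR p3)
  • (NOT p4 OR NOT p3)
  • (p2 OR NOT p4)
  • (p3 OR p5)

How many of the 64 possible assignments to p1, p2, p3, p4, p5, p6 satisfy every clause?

9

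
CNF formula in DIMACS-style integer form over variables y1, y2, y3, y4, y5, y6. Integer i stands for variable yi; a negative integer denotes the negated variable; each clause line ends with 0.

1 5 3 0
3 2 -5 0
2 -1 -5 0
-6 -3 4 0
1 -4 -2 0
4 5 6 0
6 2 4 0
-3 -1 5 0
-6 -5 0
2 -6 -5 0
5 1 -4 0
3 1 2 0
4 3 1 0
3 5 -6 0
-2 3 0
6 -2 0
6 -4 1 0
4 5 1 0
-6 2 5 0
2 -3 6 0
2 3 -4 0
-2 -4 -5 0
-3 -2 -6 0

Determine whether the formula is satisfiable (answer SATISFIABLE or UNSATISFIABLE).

y2 = True:
  propagation gives y3=True, y6=True; an empty clause results — contradiction.
y2 = False:
  y5 = True:
    propagation gives y3=True, y1=False, y6=False; an empty clause results — contradiction.
  y5 = False:
    propagation gives y6=False, y4=True, y1=True, y3=False; an empty clause results — contradiction.
Every branch closes, so no satisfying assignment exists.

UNSATISFIABLE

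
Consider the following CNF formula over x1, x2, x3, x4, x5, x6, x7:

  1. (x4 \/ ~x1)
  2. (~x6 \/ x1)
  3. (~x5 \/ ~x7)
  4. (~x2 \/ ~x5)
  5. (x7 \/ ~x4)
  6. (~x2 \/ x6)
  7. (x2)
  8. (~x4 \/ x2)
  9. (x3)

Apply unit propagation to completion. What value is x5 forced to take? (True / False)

False

(x2) stands alone — x2 = True.
In (~x2 \/ ~x5), ~x2 is now false; ~x5 must hold, so x5 = False.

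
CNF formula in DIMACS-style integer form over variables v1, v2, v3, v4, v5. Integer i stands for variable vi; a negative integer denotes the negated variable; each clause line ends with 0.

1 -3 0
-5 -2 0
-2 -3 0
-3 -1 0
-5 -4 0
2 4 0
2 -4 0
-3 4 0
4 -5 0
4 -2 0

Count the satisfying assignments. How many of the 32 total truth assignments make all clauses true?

2

Satisfying assignments:
  v1=F v2=T v3=F v4=T v5=F
  v1=T v2=T v3=F v4=T v5=F
Count: 2.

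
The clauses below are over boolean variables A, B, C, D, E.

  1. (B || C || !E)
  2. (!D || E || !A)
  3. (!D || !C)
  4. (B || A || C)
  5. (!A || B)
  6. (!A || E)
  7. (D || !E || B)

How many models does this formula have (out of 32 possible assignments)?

Split on A, then B.
  A=1, B=1: remaining (C,D,E) ∈ {(0,0,1); (0,1,1); (1,0,1)} — 3.
  A=1, B=0: a clause becomes empty — 0.
  A=0, B=1: E free; 3 ways for (C,D) × 2^1 = 6.
  A=0, B=0: remaining (C,D,E) ∈ {(1,0,0)} — 1.
Total: 3 + 0 + 6 + 1 = 10.

10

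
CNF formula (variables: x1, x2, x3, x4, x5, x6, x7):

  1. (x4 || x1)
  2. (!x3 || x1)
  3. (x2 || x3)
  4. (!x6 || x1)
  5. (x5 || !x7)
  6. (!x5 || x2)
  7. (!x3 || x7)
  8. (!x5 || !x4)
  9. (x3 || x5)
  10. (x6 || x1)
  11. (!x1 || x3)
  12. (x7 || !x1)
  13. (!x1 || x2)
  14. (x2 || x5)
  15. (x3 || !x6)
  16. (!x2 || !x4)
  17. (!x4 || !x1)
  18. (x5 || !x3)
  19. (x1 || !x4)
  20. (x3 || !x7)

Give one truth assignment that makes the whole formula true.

x1=T, x2=T, x3=T, x4=F, x5=T, x6=T, x7=T

Check each clause:
  1. (x4 || x1) — x1 is true.
  2. (!x3 || x1) — x1 is true.
  3. (x3 || x2) — x2 is true.
  4. (x1 || !x6) — x1 is true.
  5. (x5 || !x7) — x5 is true.
  6. (x2 || !x5) — x2 is true.
  7. (x7 || !x3) — x7 is true.
  8. (!x4 || !x5) — !x4 is true.
  9. (x5 || x3) — x3 is true.
  10. (x6 || x1) — x1 is true.
  11. (x3 || !x1) — x3 is true.
  12. (x7 || !x1) — x7 is true.
  13. (!x1 || x2) — x2 is true.
  14. (x2 || x5) — x2 is true.
  15. (!x6 || x3) — x3 is true.
  16. (!x4 || !x2) — !x4 is true.
  17. (!x4 || !x1) — !x4 is true.
  18. (x5 || !x3) — x5 is true.
  19. (x1 || !x4) — x1 is true.
  20. (!x7 || x3) — x3 is true.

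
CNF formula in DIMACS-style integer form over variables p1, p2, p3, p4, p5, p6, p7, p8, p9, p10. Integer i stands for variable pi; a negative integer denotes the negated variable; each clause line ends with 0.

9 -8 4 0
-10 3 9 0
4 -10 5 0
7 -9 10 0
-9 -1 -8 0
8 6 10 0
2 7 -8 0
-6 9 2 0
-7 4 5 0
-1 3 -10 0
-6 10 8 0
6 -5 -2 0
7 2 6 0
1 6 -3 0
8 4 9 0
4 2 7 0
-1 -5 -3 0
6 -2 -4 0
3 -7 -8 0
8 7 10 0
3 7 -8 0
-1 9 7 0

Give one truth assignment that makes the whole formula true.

p1 = False, p2 = True, p3 = False, p4 = True, p5 = False, p6 = True, p7 = False, p8 = False, p9 = True, p10 = True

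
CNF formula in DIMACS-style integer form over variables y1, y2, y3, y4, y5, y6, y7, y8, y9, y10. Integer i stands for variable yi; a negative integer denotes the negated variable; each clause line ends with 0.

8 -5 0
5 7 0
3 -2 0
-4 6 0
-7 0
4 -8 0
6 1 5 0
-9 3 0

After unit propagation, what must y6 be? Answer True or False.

(~y7) is a unit clause: y7 = False.
(y5 | y7): since y7 = False, the clause reduces to (y5). y5 = True.
(y8 | ~y5): since y5 = True, the clause reduces to (y8). y8 = True.
In (~y8 | y4), ~y8 is now false; y4 must hold, so y4 = True.
(y6 | ~y4) with y4 = True leaves only y6, so y6 = True.

True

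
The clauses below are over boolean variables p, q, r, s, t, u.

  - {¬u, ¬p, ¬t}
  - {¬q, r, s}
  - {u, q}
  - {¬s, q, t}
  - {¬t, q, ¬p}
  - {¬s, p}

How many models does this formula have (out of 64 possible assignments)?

19

Split on q, then p.
  q=1, p=1: 9 of the 16 assignments to (r,s,t,u) work.
  q=1, p=0: remaining (r,s,t,u) ∈ {(1,0,0,0); (1,0,0,1); (1,0,1,0); (1,0,1,1)} — 4.
  q=0, p=1: remaining (r,s,t,u) ∈ {(0,0,0,1); (1,0,0,1)} — 2.
  q=0, p=0: remaining (r,s,t,u) ∈ {(0,0,0,1); (0,0,1,1); (1,0,0,1); (1,0,1,1)} — 4.
Total: 9 + 4 + 2 + 4 = 19.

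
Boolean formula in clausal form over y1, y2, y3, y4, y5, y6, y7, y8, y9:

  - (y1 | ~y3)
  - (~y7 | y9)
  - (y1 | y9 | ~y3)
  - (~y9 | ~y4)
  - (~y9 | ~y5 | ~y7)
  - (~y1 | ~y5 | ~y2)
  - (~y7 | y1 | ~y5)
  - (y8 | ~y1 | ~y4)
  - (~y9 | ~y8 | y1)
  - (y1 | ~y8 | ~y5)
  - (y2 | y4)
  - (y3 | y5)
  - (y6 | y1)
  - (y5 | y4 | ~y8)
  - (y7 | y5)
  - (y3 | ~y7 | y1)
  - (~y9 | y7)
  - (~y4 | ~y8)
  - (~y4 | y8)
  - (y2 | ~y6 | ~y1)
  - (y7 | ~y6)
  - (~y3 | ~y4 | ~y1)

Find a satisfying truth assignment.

y1=True, y2=True, y3=True, y4=False, y5=False, y6=False, y7=True, y8=False, y9=True

Set y1 = True and propagate.
Set y2 = True and propagate.
  then y5 is forced to False.
  then y3 is forced to True.
  then y7 is forced to True.
  then y9 is forced to True.
  then y4 is forced to False.
  then y8 is forced to False.
y6 is now unconstrained; take y6 = False.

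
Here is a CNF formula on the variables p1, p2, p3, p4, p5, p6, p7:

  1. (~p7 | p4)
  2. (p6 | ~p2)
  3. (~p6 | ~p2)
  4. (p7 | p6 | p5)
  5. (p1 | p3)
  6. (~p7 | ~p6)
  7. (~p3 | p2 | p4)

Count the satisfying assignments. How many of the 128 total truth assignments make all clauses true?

Case analysis on p6 and p2:
  p6=1, p2=1: a clause becomes empty — 0.
  p6=1, p2=0: p5 free; 4 ways for (p1,p3,p4,p7) × 2^1 = 8.
  p6=0, p2=1: a clause becomes empty — 0.
  p6=0, p2=0: 10 of the 32 assignments to (p1,p3,p4,p5,p7) work.
Total: 0 + 8 + 0 + 10 = 18.

18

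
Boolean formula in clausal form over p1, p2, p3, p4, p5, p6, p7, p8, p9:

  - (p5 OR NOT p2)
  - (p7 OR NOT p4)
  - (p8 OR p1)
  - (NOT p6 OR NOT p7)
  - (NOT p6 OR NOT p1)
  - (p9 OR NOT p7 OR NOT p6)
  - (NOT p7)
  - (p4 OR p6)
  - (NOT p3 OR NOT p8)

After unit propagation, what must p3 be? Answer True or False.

False

(NOT p7) is a unit clause: p7 = False.
In (NOT p4 OR p7), p7 is now false; NOT p4 must hold, so p4 = False.
In (p6 OR p4), p4 is now false; p6 must hold, so p6 = True.
(NOT p6 OR NOT p1): since p6 = True, the clause reduces to (NOT p1). p1 = False.
(p1 OR p8) with p1 = False leaves only p8, so p8 = True.
In (NOT p3 OR NOT p8), NOT p8 is now false; NOT p3 must hold, so p3 = False.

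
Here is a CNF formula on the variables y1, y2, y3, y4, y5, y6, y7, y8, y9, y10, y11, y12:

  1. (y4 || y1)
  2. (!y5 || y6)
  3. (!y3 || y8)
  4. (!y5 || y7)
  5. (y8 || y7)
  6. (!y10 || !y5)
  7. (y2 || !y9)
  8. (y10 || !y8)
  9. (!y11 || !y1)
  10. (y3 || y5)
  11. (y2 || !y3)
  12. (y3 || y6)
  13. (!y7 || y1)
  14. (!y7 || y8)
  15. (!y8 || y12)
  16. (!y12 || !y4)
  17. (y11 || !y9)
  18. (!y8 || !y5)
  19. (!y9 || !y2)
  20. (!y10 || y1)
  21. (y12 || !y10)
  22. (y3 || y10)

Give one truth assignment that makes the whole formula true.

y1=True, y2=True, y3=True, y4=False, y5=False, y6=True, y7=False, y8=True, y9=False, y10=True, y11=False, y12=True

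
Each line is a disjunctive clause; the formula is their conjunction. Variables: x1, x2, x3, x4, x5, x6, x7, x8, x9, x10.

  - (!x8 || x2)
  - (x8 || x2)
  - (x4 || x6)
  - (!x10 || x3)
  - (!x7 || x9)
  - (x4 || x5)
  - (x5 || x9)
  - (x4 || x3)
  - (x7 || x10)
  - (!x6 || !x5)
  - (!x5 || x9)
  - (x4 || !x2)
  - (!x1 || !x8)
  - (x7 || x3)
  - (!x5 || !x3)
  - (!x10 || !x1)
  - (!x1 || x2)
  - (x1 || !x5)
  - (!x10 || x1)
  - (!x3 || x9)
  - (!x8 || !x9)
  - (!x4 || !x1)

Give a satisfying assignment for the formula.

x1 = False, x2 = True, x3 = False, x4 = True, x5 = False, x6 = True, x7 = True, x8 = False, x9 = True, x10 = False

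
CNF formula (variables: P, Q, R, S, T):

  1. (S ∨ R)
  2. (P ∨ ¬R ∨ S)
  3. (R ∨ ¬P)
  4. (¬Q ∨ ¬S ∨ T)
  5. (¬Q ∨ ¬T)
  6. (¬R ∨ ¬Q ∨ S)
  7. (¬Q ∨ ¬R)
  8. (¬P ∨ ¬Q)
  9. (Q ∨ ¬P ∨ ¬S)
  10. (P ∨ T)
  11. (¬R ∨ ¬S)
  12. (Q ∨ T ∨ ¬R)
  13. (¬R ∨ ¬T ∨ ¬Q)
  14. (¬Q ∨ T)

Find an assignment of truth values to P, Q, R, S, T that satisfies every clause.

Set P = True and propagate.
  then R is forced to True.
  then Q is forced to False.
  then S is forced to False.
  then T is forced to True.
Every clause has at least one true literal under this assignment.

P=1  Q=0  R=1  S=0  T=1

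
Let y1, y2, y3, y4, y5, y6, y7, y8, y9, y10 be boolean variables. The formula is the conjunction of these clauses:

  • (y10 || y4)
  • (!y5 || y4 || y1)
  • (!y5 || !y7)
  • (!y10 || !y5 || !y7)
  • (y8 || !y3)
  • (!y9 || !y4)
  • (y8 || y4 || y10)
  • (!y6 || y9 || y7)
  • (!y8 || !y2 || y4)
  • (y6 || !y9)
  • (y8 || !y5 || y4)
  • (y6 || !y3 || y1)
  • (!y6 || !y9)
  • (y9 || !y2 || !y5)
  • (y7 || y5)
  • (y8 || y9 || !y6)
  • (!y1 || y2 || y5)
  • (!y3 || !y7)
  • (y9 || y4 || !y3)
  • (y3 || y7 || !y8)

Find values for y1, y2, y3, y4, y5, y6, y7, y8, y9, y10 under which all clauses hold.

Set y1 = False and propagate.
For the remaining variables, y2 = True, y3 = False, y4 = True, y5 = False, y6 = False, y7 = True, y8 = False, y9 = False, y10 = True works.

y1=0, y2=1, y3=0, y4=1, y5=0, y6=0, y7=1, y8=0, y9=0, y10=1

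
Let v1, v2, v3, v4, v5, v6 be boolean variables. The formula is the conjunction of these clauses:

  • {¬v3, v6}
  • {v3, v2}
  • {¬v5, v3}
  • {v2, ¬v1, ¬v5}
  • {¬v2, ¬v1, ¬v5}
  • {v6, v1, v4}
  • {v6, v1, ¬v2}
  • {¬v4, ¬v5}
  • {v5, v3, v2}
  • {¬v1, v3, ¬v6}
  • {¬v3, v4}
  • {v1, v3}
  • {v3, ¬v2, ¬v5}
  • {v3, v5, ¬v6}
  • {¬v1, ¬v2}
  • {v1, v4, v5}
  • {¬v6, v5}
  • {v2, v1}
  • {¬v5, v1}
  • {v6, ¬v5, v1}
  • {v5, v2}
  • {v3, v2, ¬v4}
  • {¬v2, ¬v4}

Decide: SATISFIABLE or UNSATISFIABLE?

v5 = True:
  propagation gives v3=True, v6=True, v4=False; an empty clause results — contradiction.
v5 = False:
  propagation gives v6=False, v3=False, v2=True, v1=True; an empty clause results — contradiction.
Every branch closes, so no satisfying assignment exists.

UNSATISFIABLE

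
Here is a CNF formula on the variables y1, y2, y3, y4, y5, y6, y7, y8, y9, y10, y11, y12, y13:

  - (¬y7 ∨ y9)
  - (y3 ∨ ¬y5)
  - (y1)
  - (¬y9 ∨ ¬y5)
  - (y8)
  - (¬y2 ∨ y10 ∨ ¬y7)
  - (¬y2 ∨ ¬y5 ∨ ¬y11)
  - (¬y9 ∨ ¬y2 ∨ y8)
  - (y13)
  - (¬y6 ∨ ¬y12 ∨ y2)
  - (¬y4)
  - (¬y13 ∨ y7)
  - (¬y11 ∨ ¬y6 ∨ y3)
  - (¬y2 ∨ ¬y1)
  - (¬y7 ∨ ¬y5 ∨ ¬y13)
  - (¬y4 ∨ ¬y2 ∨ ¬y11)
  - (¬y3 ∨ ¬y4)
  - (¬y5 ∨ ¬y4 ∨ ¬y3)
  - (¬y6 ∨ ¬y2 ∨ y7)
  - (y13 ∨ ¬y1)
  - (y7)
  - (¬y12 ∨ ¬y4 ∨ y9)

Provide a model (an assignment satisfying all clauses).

y1=1, y2=0, y3=0, y4=0, y5=0, y6=0, y7=1, y8=1, y9=1, y10=1, y11=0, y12=1, y13=1

(y1) is a unit clause, so y1 = True.
(y8) is a unit clause, so y8 = True.
Unit propagation: (y13) forces y13 = True.
The clause (¬y4) is unit: y4 must be False.
The clause (y7) is unit: y7 must be True.
(y9) is a unit clause, so y9 = True.
Unit propagation: (¬y5) forces y5 = False.
The clause (¬y2) is unit: y2 must be False.
y6 occurs only negated in the remaining clauses — set y6 = False.
Pure literal: y11 appears only negated; assign y11 = False.
y3, y10, y12 are now unconstrained; take y3 = False, y10 = True, y12 = True.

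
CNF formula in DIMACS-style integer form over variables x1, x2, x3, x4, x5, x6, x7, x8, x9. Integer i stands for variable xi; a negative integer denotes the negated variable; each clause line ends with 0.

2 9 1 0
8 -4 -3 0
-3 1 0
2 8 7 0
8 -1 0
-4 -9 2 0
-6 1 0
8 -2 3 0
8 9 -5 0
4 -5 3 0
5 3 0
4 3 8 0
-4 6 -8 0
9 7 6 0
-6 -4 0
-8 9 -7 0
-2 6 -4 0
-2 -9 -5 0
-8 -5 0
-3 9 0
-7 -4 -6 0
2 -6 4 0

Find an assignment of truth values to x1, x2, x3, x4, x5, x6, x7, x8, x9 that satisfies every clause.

x1=T, x2=F, x3=T, x4=F, x5=F, x6=F, x7=F, x8=T, x9=T

Branch on x1: take x1 = True.
  then x8 is forced to True.
  then x5 is forced to False.
  then x3 is forced to True.
  then x9 is forced to True.
Try x2 = False.
  then x4 is forced to False.
  then x6 is forced to False.
x7 is now unconstrained; take x7 = False.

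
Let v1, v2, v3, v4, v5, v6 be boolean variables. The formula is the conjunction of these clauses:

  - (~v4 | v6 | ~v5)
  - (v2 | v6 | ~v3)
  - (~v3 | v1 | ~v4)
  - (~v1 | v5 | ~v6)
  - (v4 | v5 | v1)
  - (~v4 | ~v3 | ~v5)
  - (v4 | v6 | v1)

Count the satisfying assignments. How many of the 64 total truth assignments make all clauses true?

Case analysis on v4 and v1:
  v4=T, v1=T: 5 of the 16 assignments to (v2,v3,v5,v6) work.
  v4=T, v1=F: v2 free; 3 ways for (v3,v5,v6) × 2^1 = 6.
  v4=F, v1=T: 10 of the 16 assignments to (v2,v3,v5,v6) work.
  v4=F, v1=F: remaining (v2,v3,v5,v6) ∈ {(F,F,T,T); (F,T,T,T); (T,F,T,T); (T,T,T,T)} — 4.
Total: 5 + 6 + 10 + 4 = 25.

25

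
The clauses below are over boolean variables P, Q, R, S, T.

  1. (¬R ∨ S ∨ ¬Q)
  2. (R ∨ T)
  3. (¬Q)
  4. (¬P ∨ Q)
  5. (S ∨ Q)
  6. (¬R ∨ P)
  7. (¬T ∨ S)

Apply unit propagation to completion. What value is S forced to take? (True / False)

(¬Q) is a unit clause: Q = False.
(¬P ∨ Q): since Q = False, the clause reduces to (¬P). P = False.
(S ∨ Q): since Q = False, the clause reduces to (S). S = True.

True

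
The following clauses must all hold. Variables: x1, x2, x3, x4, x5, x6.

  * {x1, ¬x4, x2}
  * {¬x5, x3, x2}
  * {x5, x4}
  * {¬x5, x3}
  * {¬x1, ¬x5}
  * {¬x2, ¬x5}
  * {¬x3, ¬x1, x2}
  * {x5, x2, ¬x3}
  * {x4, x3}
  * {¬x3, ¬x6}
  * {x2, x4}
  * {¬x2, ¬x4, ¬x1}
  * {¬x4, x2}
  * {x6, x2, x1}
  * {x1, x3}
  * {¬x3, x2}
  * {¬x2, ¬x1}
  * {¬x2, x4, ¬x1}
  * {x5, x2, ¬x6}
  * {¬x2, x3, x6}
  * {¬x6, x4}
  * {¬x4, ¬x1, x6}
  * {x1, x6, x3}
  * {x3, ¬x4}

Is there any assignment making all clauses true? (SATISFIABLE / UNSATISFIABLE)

SATISFIABLE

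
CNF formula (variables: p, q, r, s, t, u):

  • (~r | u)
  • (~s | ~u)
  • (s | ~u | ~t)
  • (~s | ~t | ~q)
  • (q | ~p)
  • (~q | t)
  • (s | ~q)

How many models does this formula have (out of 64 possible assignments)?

6

The models are:
  p=F q=F r=F s=F t=F u=F
  p=F q=F r=F s=F t=F u=T
  p=F q=F r=F s=F t=T u=F
  p=F q=F r=F s=T t=F u=F
  p=F q=F r=F s=T t=T u=F
  p=F q=F r=T s=F t=F u=T
That's 6 in total.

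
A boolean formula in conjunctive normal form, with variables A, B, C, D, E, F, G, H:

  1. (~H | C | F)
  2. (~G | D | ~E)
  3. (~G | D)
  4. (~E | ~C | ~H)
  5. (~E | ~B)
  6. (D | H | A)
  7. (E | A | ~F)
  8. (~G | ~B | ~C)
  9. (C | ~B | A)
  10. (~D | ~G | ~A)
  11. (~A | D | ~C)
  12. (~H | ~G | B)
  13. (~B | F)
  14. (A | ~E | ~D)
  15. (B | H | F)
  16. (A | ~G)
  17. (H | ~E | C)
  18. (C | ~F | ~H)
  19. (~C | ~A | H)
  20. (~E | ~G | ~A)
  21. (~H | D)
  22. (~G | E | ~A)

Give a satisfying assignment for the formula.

A=True, B=True, C=False, D=False, E=False, F=True, G=False, H=False

Check each clause:
  1. (C | ~H | F) — ~H is true.
  2. (D | ~E | ~G) — ~G is true.
  3. (D | ~G) — ~G is true.
  4. (~E | ~C | ~H) — ~H is true.
  5. (~E | ~B) — ~E is true.
  6. (A | H | D) — A is true.
  7. (~F | E | A) — A is true.
  8. (~B | ~G | ~C) — ~G is true.
  9. (C | A | ~B) — A is true.
  10. (~D | ~A | ~G) — ~G is true.
  11. (D | ~A | ~C) — ~C is true.
  12. (~G | B | ~H) — ~H is true.
  13. (F | ~B) — F is true.
  14. (~E | ~D | A) — A is true.
  15. (H | F | B) — B is true.
  16. (~G | A) — ~G is true.
  17. (H | C | ~E) — ~E is true.
  18. (~H | ~F | C) — ~H is true.
  19. (~A | H | ~C) — ~C is true.
  20. (~E | ~A | ~G) — ~G is true.
  21. (~H | D) — ~H is true.
  22. (~G | E | ~A) — ~G is true.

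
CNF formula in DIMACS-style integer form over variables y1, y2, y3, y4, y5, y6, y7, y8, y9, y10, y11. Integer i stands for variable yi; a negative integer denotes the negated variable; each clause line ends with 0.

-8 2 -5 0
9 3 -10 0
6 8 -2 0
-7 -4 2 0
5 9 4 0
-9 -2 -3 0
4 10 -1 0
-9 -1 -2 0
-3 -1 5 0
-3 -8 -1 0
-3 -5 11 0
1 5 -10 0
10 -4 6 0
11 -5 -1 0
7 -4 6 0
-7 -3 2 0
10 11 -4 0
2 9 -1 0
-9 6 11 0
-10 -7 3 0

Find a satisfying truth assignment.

y1=False, y2=False, y3=True, y4=False, y5=False, y6=True, y7=False, y8=True, y9=True, y10=False, y11=True

Pure literal: y6 appears only positively; assign y6 = True.
y11 occurs only positively in the remaining clauses — set y11 = True.
Try y1 = False.
For the remaining variables, y2 = False, y3 = True, y4 = False, y5 = False, y7 = False, y8 = True, y9 = True, y10 = False works.
Every clause has at least one true literal under this assignment.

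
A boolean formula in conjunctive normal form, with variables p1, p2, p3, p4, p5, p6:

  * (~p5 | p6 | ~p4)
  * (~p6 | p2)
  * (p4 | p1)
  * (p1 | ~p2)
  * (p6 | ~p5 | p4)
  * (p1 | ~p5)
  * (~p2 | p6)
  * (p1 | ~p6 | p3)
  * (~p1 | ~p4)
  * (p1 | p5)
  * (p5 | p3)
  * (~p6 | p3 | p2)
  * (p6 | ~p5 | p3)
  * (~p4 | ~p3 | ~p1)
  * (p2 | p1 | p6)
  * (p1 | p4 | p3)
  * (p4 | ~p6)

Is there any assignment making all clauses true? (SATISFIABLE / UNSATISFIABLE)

SATISFIABLE

Branch on p1: take p1 = True.
  then p4 is forced to False.
  then p6 is forced to False.
  then p5 is forced to False.
  then p2 is forced to False.
  then p3 is forced to True.
Every clause has at least one true literal under this assignment.
So p1=True, p2=False, p3=True, p4=False, p5=False, p6=False is a satisfying assignment.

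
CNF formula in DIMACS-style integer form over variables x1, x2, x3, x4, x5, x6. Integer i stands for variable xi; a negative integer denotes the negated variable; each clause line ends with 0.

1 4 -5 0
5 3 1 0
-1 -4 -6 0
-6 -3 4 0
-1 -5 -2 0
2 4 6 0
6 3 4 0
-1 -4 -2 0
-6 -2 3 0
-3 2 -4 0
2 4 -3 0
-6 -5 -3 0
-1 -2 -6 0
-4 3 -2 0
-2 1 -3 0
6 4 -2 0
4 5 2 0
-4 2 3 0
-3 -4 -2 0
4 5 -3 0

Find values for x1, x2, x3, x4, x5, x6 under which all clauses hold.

Set x1 = True and propagate.
Set x2 = False and propagate.
Branch on x3: take x3 = False.
  then x4 is forced to False.
  then x6 is forced to True.
  then x5 is forced to True.

x1 = True, x2 = False, x3 = False, x4 = False, x5 = True, x6 = True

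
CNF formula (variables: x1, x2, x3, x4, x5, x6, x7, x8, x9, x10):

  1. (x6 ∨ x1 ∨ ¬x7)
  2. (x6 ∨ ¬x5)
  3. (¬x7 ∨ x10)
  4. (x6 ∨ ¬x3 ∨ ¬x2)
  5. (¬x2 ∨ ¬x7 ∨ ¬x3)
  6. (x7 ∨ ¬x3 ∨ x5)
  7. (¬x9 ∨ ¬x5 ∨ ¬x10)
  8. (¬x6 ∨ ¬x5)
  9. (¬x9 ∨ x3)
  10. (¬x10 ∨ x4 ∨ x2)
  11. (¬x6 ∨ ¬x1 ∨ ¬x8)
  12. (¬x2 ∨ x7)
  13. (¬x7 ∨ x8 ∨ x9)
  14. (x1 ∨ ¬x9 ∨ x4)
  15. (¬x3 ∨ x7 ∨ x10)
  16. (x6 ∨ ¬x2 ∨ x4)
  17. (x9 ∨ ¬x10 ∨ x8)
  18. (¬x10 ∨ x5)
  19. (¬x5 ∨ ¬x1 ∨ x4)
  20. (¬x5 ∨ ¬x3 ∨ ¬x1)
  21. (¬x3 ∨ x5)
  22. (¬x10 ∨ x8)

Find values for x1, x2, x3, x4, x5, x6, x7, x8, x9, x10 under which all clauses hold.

x1 = 0  x2 = 0  x3 = 0  x4 = 1  x5 = 0  x6 = 1  x7 = 0  x8 = 0  x9 = 0  x10 = 0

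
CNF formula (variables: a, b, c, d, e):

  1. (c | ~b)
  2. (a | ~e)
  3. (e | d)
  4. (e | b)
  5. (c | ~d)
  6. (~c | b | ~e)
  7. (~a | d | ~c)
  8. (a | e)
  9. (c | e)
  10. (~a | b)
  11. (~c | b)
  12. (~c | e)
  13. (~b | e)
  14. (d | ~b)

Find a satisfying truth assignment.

Set a = True and propagate.
  then b is forced to True.
  then c is forced to True.
  then d is forced to True.
  then e is forced to True.
Every clause has at least one true literal under this assignment.

a = True, b = True, c = True, d = True, e = True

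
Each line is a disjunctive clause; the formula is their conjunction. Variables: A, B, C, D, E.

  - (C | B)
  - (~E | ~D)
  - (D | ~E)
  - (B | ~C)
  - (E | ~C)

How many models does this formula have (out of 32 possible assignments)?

Satisfying assignments:
  A=F B=T C=F D=F E=F
  A=F B=T C=F D=T E=F
  A=T B=T C=F D=F E=F
  A=T B=T C=F D=T E=F
Count: 4.

4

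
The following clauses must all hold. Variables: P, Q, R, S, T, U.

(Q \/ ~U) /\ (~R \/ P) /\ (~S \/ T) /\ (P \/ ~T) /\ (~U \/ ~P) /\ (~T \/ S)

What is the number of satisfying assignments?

Case analysis on P and T:
  P=T, T=T: remaining (Q,R,S,U) ∈ {(F,F,T,F); (F,T,T,F); (T,F,T,F); (T,T,T,F)} — 4.
  P=T, T=F: remaining (Q,R,S,U) ∈ {(F,F,F,F); (F,T,F,F); (T,F,F,F); (T,T,F,F)} — 4.
  P=F, T=T: a clause becomes empty — 0.
  P=F, T=F: remaining (Q,R,S,U) ∈ {(F,F,F,F); (T,F,F,F); (T,F,F,T)} — 3.
Total: 4 + 4 + 0 + 3 = 11.

11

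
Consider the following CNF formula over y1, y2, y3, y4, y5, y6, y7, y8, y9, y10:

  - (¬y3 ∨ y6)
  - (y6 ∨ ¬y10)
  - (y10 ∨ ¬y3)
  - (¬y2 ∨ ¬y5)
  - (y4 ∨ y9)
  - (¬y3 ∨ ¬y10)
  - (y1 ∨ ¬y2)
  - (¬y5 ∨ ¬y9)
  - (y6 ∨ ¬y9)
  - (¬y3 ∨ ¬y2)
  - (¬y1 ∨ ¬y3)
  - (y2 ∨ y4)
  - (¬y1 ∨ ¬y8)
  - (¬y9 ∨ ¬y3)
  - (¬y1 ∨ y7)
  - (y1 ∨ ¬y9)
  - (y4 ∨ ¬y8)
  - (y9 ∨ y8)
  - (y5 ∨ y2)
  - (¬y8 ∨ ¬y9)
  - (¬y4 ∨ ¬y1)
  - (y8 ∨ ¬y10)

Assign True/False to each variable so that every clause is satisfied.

y1=False, y2=False, y3=False, y4=True, y5=True, y6=True, y7=False, y8=True, y9=False, y10=False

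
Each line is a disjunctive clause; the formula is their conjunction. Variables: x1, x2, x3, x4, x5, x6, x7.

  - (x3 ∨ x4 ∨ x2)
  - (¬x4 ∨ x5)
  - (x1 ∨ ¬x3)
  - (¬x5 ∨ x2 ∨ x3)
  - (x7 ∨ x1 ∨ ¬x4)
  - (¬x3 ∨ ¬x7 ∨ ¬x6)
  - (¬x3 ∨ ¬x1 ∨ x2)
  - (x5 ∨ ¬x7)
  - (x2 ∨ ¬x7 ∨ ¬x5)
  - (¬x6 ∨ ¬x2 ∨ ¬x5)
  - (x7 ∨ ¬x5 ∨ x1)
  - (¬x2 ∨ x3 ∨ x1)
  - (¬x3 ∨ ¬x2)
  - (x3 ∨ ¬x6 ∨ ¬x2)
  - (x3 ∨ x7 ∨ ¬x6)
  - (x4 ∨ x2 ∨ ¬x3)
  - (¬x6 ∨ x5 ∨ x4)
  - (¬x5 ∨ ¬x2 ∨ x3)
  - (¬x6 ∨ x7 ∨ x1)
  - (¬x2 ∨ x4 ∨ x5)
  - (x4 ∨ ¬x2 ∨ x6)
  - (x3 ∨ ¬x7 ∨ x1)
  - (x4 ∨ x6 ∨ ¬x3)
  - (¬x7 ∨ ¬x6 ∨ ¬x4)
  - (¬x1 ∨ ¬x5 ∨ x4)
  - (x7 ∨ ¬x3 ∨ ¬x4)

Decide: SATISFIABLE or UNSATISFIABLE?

UNSATISFIABLE

x3 = True:
  propagation gives x1=True, x2=True; an empty clause results — contradiction.
x3 = False:
  x5 = True:
    propagation gives x2=True; an empty clause results — contradiction.
  x5 = False:
    propagation gives x4=False, x2=True; an empty clause results — contradiction.
Every branch closes, so no satisfying assignment exists.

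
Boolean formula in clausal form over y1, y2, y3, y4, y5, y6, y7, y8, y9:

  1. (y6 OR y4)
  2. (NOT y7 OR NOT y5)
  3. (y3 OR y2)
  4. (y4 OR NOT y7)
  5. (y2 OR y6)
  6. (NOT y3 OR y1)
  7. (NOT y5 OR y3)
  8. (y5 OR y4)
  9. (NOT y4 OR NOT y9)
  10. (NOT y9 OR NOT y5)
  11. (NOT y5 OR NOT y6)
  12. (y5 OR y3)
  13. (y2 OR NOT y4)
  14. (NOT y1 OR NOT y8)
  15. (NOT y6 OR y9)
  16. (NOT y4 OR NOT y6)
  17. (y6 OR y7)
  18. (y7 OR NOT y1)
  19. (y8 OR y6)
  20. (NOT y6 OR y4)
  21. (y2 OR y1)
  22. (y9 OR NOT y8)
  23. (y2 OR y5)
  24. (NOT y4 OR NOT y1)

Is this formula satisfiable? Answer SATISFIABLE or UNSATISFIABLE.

UNSATISFIABLE

y4 = True:
  propagation gives y9=False, y2=True, y6=False, y7=True; an empty clause results — contradiction.
y4 = False:
  propagation gives y6=True; an empty clause results — contradiction.
Every branch closes, so no satisfying assignment exists.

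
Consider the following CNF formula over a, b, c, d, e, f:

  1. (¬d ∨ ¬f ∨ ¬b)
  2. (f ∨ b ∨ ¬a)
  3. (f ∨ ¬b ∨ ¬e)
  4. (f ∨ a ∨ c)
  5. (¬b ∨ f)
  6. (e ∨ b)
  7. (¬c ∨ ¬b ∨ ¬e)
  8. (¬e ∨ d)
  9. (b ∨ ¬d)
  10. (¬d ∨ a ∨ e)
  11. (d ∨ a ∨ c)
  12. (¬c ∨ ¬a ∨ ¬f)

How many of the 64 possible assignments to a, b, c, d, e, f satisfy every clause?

Satisfying assignments:
  a=F b=T c=T d=F e=F f=T
  a=T b=T c=F d=F e=F f=T
That's 2 in total.

2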